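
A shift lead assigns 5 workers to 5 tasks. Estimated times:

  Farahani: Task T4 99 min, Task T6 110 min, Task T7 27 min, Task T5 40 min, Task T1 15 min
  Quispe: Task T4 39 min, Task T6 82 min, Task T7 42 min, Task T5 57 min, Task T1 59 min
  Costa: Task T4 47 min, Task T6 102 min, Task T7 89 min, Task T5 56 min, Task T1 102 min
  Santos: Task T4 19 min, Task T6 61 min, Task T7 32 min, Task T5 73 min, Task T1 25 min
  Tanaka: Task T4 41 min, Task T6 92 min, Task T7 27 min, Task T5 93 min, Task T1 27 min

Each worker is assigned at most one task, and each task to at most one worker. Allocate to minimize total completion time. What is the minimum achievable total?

This is the linear assignment problem.
Optimal: Farahani→Task T1 (15 min), Quispe→Task T4 (39 min), Costa→Task T5 (56 min), Santos→Task T6 (61 min), Tanaka→Task T7 (27 min) — total 15+39+56+61+27 = 198 min.
Row-greedy (each worker in turn takes its cheapest remaining task) gives 234 min, worse by 36.
Next-best assignment: Farahani→Task T1, Quispe→Task T6, Costa→Task T5, Santos→Task T4, Tanaka→Task T7 = 199 min.
Checked against all permutations: 198 min is optimal.

Minimum total: 198 min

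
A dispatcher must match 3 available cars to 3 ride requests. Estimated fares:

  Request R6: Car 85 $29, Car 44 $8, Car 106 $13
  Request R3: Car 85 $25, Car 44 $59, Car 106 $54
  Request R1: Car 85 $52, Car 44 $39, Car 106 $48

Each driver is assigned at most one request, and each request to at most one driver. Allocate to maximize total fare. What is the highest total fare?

Optimal: Car 85→Request R6 ($29), Car 44→Request R3 ($59), Car 106→Request R1 ($48) — total 29+59+48 = $136.
Next-best assignment: Car 85→Request R1, Car 44→Request R3, Car 106→Request R6 = $124.

Maximum total: $136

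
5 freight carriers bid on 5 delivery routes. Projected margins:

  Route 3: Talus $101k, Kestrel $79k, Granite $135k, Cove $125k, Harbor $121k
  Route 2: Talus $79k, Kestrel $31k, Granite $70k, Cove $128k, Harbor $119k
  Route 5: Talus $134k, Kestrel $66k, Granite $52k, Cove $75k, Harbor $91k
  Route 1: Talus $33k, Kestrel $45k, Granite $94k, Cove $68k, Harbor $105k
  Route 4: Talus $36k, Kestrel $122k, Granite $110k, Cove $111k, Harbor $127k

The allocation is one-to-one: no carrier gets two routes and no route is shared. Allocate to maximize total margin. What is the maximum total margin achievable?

Optimal: Talus→Route 5 ($134k), Kestrel→Route 4 ($122k), Granite→Route 3 ($135k), Cove→Route 2 ($128k), Harbor→Route 1 ($105k) — total 134+122+135+128+105 = $624k.
Max-entry greedy (repeatedly take the single best remaining cell) gives $569k, worse by 55.

Max total: $624k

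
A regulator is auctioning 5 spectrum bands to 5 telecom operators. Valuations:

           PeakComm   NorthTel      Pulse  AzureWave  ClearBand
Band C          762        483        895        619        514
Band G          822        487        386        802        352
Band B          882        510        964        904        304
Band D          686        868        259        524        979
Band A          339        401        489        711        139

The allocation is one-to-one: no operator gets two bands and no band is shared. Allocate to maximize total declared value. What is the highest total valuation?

Max total: $4001M

Optimal: PeakComm→Band G ($822M), NorthTel→Band A ($401M), Pulse→Band C ($895M), AzureWave→Band B ($904M), ClearBand→Band D ($979M) — total 822+401+895+904+979 = $4001M.
Row-greedy (each operator in turn takes its best remaining band) gives $3586M, worse by 415.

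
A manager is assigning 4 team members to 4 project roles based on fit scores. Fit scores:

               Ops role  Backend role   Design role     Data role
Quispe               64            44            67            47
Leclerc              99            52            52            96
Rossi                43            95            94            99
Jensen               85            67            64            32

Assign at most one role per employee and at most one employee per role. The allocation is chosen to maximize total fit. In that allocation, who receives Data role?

Optimal: Quispe→Design role (67 pts), Leclerc→Data role (96 pts), Rossi→Backend role (95 pts), Jensen→Ops role (85 pts) — total 67+96+95+85 = 343 pts.
Max-entry greedy (repeatedly take the single best remaining cell) gives 332 pts, worse by 11.
Next-best assignment: Quispe→Design role, Leclerc→Ops role, Rossi→Data role, Jensen→Backend role = 332 pts.
Leclerc's own top role is Ops role (99 pts), but forcing Leclerc→Ops role and reassigning the rest optimally gives only 332 pts — worse by 11.

Leclerc receives Data role.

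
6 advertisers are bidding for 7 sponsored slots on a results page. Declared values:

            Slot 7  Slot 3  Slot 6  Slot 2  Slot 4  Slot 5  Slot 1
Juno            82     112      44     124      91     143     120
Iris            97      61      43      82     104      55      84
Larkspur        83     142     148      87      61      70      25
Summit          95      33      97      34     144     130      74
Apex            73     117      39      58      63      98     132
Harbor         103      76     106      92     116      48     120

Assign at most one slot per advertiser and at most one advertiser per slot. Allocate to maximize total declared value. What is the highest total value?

Max total: $769

Optimal: Juno→Slot 5 ($143), Iris→Slot 7 ($97), Larkspur→Slot 6 ($148), Summit→Slot 4 ($144), Apex→Slot 3 ($117), Harbor→Slot 1 ($120) — total 143+97+148+144+117+120 = $769.
Max-entry greedy (repeatedly take the single best remaining cell) gives $752, worse by 17.
Next-best assignment: Juno→Slot 5, Iris→Slot 7, Larkspur→Slot 3, Summit→Slot 4, Apex→Slot 1, Harbor→Slot 6 = $764.
Checked against all permutations: $769 is optimal.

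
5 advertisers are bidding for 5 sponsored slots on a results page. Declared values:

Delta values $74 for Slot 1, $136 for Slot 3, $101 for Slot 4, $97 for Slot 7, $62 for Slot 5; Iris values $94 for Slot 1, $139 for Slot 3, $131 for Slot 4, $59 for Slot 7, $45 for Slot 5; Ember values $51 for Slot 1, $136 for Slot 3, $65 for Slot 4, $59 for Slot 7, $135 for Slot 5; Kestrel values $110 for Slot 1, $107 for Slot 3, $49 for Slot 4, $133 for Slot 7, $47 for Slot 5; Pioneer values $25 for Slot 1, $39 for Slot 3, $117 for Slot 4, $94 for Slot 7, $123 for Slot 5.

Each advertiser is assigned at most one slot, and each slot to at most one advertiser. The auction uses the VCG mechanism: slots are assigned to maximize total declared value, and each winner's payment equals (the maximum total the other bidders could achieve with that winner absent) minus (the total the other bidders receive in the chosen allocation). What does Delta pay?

Efficient allocation: Delta→Slot 3 ($136), Iris→Slot 1 ($94), Ember→Slot 5 ($135), Kestrel→Slot 7 ($133), Pioneer→Slot 4 ($117); total welfare W = $615.
Delta receives Slot 3 at value $136, so the others get W − 136 = $479.
Without Delta: best allocation of the remaining 4 bidders over all 5 slots is Iris→Slot 3 ($139), Ember→Slot 5 ($135), Kestrel→Slot 7 ($133), Pioneer→Slot 4 ($117), total $524.
VCG payment = (others' best without Delta) − (others' welfare with Delta) = 524 − 479 = $45.

Delta pays $45.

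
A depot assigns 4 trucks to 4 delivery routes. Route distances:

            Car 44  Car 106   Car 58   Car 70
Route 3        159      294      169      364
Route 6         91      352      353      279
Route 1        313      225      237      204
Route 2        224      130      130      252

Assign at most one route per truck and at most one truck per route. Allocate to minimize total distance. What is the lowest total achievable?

Min total: 594 km

Optimal: Car 44→Route 6 (91 km), Car 106→Route 2 (130 km), Car 58→Route 3 (169 km), Car 70→Route 1 (204 km) — total 91+130+169+204 = 594 km.
Column-greedy (each route in turn goes to its cheapest remaining truck) gives 793 km, worse by 199.
Swapping Car 106↔Car 58 (Car 106→Route 3 294 km, Car 58→Route 2 130 km) adds 125.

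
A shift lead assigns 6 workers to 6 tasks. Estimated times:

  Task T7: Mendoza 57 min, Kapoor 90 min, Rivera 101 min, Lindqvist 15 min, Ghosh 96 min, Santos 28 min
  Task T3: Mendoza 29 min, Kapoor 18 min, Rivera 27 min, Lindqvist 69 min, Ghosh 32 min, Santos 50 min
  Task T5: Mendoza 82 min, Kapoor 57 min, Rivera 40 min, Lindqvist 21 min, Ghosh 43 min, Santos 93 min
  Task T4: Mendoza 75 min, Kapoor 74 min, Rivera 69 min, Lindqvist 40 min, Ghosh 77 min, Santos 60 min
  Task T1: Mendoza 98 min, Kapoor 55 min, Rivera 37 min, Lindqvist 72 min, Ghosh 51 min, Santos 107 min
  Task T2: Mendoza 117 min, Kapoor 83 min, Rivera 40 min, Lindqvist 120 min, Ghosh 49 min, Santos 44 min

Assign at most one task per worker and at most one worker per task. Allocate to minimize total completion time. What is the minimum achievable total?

Optimal: Mendoza→Task T4 (75 min), Kapoor→Task T3 (18 min), Rivera→Task T1 (37 min), Lindqvist→Task T5 (21 min), Ghosh→Task T2 (49 min), Santos→Task T7 (28 min) — total 75+18+37+21+49+28 = 228 min.
Row-greedy (each worker in turn takes its cheapest remaining task) gives 248 min, worse by 20.
Next-best assignment: Mendoza→Task T4, Kapoor→Task T3, Rivera→Task T1, Lindqvist→Task T7, Ghosh→Task T5, Santos→Task T2 = 232 min.

Min total: 228 min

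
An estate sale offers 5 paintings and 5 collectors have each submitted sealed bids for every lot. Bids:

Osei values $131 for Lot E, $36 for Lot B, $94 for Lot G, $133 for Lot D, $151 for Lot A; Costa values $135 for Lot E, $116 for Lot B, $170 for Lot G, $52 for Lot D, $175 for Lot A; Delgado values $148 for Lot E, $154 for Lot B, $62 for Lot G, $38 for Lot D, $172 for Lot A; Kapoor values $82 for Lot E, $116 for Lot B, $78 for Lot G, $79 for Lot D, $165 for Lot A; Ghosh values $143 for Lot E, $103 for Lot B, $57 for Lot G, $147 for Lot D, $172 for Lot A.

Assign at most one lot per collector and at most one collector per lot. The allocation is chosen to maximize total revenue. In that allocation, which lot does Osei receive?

Optimal: Osei→Lot E ($131), Costa→Lot G ($170), Delgado→Lot B ($154), Kapoor→Lot A ($165), Ghosh→Lot D ($147) — total 131+170+154+165+147 = $767.
Next-best assignment: Osei→Lot D, Costa→Lot G, Delgado→Lot B, Kapoor→Lot A, Ghosh→Lot E = $765.
Swapping Osei↔Kapoor (Osei→Lot A $151, Kapoor→Lot E $82) loses 63.
Osei's own top lot is Lot A ($151), but forcing Osei→Lot A and reassigning the rest optimally gives only $732 — worse by 35.

Osei receives Lot E.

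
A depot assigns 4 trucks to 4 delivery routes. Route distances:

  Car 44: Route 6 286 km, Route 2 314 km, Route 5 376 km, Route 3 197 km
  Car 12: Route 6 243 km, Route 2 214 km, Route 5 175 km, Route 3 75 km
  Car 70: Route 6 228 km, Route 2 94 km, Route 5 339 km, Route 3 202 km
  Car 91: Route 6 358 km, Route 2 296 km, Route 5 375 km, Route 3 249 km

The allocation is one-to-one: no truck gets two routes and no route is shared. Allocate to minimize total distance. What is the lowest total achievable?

Optimal: Car 44→Route 6 (286 km), Car 12→Route 5 (175 km), Car 70→Route 2 (94 km), Car 91→Route 3 (249 km) — total 286+175+94+249 = 804 km.
Next-best assignment: Car 44→Route 3, Car 12→Route 5, Car 70→Route 2, Car 91→Route 6 = 824 km.

Min total: 804 km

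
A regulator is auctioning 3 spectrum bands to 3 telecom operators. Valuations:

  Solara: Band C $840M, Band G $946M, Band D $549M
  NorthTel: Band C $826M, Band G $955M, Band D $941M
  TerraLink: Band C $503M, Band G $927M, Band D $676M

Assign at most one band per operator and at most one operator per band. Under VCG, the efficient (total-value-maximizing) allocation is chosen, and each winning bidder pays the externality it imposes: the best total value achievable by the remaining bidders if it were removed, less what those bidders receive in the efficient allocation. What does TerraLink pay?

Efficient allocation: Solara→Band C ($840M), NorthTel→Band D ($941M), TerraLink→Band G ($927M); total welfare W = $2708M.
TerraLink receives Band G at value $927M, so the others get W − 927 = $1781M.
Without TerraLink: best allocation of the remaining 2 bidders over all 3 bands is Solara→Band G ($946M), NorthTel→Band D ($941M), total $1887M.
VCG payment = (others' best without TerraLink) − (others' welfare with TerraLink) = 1887 − 1781 = $106M.

TerraLink pays $106M.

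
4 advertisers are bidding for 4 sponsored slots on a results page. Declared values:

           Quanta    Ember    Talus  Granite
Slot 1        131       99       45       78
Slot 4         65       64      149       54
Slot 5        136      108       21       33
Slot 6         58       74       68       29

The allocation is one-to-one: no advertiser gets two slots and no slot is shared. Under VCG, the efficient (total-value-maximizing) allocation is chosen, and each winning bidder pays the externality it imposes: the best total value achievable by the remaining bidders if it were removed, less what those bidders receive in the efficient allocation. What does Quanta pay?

Quanta pays $34.

Efficient allocation: Quanta→Slot 5 ($136), Ember→Slot 6 ($74), Talus→Slot 4 ($149), Granite→Slot 1 ($78); total welfare W = $437.
Quanta receives Slot 5 at value $136, so the others get W − 136 = $301.
Without Quanta: best allocation of the remaining 3 bidders over all 4 slots is Ember→Slot 5 ($108), Talus→Slot 4 ($149), Granite→Slot 1 ($78), total $335.
VCG payment = (others' best without Quanta) − (others' welfare with Quanta) = 335 − 301 = $34.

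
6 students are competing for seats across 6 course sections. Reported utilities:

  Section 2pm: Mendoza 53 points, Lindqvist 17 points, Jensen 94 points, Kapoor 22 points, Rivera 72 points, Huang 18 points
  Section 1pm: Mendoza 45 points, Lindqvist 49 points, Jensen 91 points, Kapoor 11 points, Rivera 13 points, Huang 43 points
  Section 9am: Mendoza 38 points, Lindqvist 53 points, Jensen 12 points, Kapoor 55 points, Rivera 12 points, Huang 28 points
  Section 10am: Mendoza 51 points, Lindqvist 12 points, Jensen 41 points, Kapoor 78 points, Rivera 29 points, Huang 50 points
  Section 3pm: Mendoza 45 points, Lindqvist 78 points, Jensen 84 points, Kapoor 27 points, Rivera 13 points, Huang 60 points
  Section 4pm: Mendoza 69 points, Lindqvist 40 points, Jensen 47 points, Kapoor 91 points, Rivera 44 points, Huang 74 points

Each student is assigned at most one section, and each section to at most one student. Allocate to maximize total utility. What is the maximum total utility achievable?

Optimal: Mendoza→Section 9am (38 points), Lindqvist→Section 3pm (78 points), Jensen→Section 1pm (91 points), Kapoor→Section 10am (78 points), Rivera→Section 2pm (72 points), Huang→Section 4pm (74 points) — total 38+78+91+78+72+74 = 431 points.
Max-entry greedy (repeatedly take the single best remaining cell) gives 369 points, worse by 62.
Swapping Mendoza↔Rivera (Mendoza→Section 2pm 53 points, Rivera→Section 9am 12 points) loses 45.

Maximum total: 431 points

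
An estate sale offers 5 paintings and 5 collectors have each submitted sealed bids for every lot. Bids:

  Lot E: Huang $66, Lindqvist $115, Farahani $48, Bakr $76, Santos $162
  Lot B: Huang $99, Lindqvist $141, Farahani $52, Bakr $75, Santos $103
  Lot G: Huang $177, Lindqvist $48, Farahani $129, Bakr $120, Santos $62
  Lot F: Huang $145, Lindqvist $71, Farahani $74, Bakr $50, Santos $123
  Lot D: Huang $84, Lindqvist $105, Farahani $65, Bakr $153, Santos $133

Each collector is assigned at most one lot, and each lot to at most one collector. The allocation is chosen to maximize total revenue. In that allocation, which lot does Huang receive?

Huang receives Lot F.

Optimal: Huang→Lot F ($145), Lindqvist→Lot B ($141), Farahani→Lot G ($129), Bakr→Lot D ($153), Santos→Lot E ($162) — total 145+141+129+153+162 = $730.
Row-greedy (each collector in turn takes its best remaining lot) gives $707, worse by 23.
Next-best assignment: Huang→Lot G, Lindqvist→Lot B, Farahani→Lot F, Bakr→Lot D, Santos→Lot E = $707.
Every other assignment is strictly worse.
Huang's own top lot is Lot G ($177), but forcing Huang→Lot G and reassigning the rest optimally gives only $707 — worse by 23.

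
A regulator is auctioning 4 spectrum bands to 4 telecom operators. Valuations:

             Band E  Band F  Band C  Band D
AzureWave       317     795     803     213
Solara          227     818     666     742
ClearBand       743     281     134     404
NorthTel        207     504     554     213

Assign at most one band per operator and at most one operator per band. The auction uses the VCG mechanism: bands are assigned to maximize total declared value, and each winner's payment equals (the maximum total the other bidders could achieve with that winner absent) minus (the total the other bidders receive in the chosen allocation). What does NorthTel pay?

NorthTel pays $84M.

Efficient allocation: AzureWave→Band F ($795M), Solara→Band D ($742M), ClearBand→Band E ($743M), NorthTel→Band C ($554M); total welfare W = $2834M.
NorthTel receives Band C at value $554M, so the others get W − 554 = $2280M.
Without NorthTel: best allocation of the remaining 3 bidders over all 4 bands is AzureWave→Band C ($803M), Solara→Band F ($818M), ClearBand→Band E ($743M), total $2364M.
VCG payment = (others' best without NorthTel) − (others' welfare with NorthTel) = 2364 − 2280 = $84M.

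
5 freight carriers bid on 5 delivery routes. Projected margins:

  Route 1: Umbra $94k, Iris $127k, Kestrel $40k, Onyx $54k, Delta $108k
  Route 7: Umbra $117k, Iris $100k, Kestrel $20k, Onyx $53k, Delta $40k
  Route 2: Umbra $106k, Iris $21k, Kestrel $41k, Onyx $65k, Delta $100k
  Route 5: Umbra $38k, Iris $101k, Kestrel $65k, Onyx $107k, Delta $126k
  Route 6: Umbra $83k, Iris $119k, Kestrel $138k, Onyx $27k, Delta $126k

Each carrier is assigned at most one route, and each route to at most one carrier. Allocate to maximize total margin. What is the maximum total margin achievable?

Max total: $589k

Optimal: Umbra→Route 7 ($117k), Iris→Route 1 ($127k), Kestrel→Route 6 ($138k), Onyx→Route 5 ($107k), Delta→Route 2 ($100k) — total 117+127+138+107+100 = $589k.
Max-entry greedy (repeatedly take the single best remaining cell) gives $573k, worse by 16.
Checked against all permutations: $589k is optimal.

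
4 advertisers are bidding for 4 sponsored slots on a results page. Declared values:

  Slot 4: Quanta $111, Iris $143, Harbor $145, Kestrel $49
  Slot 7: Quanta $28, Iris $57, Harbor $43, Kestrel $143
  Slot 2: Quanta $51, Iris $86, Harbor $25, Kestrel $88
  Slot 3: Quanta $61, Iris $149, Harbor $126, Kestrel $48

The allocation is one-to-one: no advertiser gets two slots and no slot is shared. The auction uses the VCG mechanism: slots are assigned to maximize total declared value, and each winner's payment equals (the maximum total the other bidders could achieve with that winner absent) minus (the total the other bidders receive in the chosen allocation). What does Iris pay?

Efficient allocation: Quanta→Slot 2 ($51), Iris→Slot 3 ($149), Harbor→Slot 4 ($145), Kestrel→Slot 7 ($143); total welfare W = $488.
Iris receives Slot 3 at value $149, so the others get W − 149 = $339.
Without Iris: best allocation of the remaining 3 bidders over all 4 slots is Quanta→Slot 4 ($111), Harbor→Slot 3 ($126), Kestrel→Slot 7 ($143), total $380.
VCG payment = (others' best without Iris) − (others' welfare with Iris) = 380 − 339 = $41.

Iris pays $41.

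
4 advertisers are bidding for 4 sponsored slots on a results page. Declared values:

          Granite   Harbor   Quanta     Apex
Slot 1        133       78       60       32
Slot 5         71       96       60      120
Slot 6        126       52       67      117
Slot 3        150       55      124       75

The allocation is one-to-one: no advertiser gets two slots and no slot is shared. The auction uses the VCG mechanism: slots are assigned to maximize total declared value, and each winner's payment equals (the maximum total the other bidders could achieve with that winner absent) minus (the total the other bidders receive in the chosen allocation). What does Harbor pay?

Harbor pays $3.

Efficient allocation: Granite→Slot 1 ($133), Harbor→Slot 5 ($96), Quanta→Slot 3 ($124), Apex→Slot 6 ($117); total welfare W = $470.
Harbor receives Slot 5 at value $96, so the others get W − 96 = $374.
Without Harbor: best allocation of the remaining 3 bidders over all 4 slots is Granite→Slot 1 ($133), Quanta→Slot 3 ($124), Apex→Slot 5 ($120), total $377.
VCG payment = (others' best without Harbor) − (others' welfare with Harbor) = 377 − 374 = $3.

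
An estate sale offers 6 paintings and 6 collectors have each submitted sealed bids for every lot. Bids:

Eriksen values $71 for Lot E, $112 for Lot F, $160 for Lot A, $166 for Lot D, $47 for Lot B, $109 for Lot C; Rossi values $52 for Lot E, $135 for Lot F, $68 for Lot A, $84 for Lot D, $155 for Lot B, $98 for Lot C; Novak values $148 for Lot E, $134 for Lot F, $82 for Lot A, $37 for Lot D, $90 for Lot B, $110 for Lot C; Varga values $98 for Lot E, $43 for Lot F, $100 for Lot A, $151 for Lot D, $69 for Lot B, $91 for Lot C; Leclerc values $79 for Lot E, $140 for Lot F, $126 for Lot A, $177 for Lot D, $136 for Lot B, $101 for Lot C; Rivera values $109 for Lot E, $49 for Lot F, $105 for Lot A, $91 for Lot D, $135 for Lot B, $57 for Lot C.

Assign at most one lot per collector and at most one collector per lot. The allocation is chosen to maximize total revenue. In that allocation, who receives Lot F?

Rossi receives Lot F.

Optimal: Eriksen→Lot A ($160), Rossi→Lot F ($135), Novak→Lot E ($148), Varga→Lot C ($91), Leclerc→Lot D ($177), Rivera→Lot B ($135) — total 160+135+148+91+177+135 = $846.
Next-best assignment: Eriksen→Lot A, Rossi→Lot C, Novak→Lot E, Varga→Lot D, Leclerc→Lot F, Rivera→Lot B = $832.
Swapping Rossi↔Eriksen (Rossi→Lot A $68, Eriksen→Lot F $112) loses 115.
No other one-to-one assignment exceeds $846.
Rossi's own top lot is Lot B ($155), but forcing Rossi→Lot B and reassigning the rest optimally gives only $826 — worse by 20.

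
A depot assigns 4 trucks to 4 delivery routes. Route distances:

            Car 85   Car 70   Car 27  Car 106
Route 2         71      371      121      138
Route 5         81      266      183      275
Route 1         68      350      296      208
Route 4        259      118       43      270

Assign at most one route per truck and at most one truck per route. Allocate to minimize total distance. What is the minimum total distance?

Minimum total: 507 km

Treat this as an assignment problem: match each truck to one route.
Optimal: Car 85→Route 1 (68 km), Car 70→Route 4 (118 km), Car 27→Route 5 (183 km), Car 106→Route 2 (138 km) — total 68+118+183+138 = 507 km.
Row-greedy (each truck in turn takes its cheapest remaining route) gives 582 km, worse by 75.
Swapping Car 85↔Car 70 (Car 85→Route 4 259 km, Car 70→Route 1 350 km) adds 423.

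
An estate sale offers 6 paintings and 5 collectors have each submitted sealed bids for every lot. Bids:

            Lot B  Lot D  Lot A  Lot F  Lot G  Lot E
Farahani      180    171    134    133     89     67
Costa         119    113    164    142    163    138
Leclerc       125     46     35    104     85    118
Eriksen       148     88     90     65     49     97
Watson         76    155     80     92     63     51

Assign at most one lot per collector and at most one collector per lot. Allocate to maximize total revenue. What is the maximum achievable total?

Optimal: Farahani→Lot A ($134), Costa→Lot G ($163), Leclerc→Lot E ($118), Eriksen→Lot B ($148), Watson→Lot D ($155) — total 134+163+118+148+155 = $718.
Row-greedy (each collector in turn takes its best remaining lot) gives $642, worse by 76.
Swapping Costa↔Leclerc (Costa→Lot E $138, Leclerc→Lot G $85) loses 58.

Maximum total: $718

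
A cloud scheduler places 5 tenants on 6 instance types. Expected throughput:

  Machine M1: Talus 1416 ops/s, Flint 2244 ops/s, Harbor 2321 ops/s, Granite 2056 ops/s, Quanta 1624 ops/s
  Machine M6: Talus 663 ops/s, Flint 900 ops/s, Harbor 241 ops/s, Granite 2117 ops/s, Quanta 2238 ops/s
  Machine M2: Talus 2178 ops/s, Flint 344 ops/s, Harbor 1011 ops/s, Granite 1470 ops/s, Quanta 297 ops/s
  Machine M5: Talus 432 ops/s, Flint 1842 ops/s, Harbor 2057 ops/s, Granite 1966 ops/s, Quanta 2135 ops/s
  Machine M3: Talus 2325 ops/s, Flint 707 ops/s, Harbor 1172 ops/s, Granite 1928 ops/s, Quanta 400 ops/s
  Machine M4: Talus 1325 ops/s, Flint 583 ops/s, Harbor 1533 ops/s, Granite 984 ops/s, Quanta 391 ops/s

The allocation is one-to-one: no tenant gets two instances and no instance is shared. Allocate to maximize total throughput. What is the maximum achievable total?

This is the linear assignment problem.
Optimal: Talus→Machine M2 (2178 ops/s), Flint→Machine M1 (2244 ops/s), Harbor→Machine M5 (2057 ops/s), Granite→Machine M3 (1928 ops/s), Quanta→Machine M6 (2238 ops/s) — total 2178+2244+2057+1928+2238 = 10645 ops/s.
Column-greedy (each instance in turn goes to its best remaining tenant) gives 9410 ops/s, worse by 1235.
Next-best assignment: Talus→Machine M2, Flint→Machine M5, Harbor→Machine M1, Granite→Machine M3, Quanta→Machine M6 = 10507 ops/s.

Maximum total: 10645 ops/s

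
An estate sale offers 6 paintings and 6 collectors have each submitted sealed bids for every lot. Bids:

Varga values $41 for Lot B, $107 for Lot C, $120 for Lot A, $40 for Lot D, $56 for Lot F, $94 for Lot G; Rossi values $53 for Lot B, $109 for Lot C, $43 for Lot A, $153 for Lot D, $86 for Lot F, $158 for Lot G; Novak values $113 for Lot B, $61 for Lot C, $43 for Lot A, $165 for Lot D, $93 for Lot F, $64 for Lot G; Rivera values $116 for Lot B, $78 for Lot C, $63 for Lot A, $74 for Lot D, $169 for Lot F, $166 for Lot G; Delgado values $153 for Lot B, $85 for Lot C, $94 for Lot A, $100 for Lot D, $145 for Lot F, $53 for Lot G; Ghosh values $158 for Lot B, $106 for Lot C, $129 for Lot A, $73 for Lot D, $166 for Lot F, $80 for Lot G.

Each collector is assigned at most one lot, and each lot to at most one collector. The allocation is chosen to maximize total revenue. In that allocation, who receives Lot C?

This is a one-to-one assignment (maximum-weight bipartite matching).
Optimal: Varga→Lot C ($107), Rossi→Lot G ($158), Novak→Lot D ($165), Rivera→Lot F ($169), Delgado→Lot B ($153), Ghosh→Lot A ($129) — total 107+158+165+169+153+129 = $881.
Max-entry greedy (repeatedly take the single best remaining cell) gives $855, worse by 26.
Swapping Varga↔Delgado (Varga→Lot B $41, Delgado→Lot C $85) loses 134.
Checked against all permutations: $881 is optimal.
Varga's own top lot is Lot A ($120), but forcing Varga→Lot A and reassigning the rest optimally gives only $879 — worse by 2.

Varga receives Lot C.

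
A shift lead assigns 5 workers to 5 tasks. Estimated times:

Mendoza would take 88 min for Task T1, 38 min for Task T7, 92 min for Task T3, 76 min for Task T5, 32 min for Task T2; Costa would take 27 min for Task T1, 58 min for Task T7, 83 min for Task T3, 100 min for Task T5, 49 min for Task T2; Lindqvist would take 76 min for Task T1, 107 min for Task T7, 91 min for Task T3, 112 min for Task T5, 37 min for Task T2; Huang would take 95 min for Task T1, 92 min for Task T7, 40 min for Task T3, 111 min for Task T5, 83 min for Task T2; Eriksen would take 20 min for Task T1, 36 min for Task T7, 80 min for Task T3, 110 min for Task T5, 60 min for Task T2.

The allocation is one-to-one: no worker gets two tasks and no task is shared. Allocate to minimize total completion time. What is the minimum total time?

Min total: 216 min

This is the linear assignment problem.
Optimal: Mendoza→Task T5 (76 min), Costa→Task T1 (27 min), Lindqvist→Task T2 (37 min), Huang→Task T3 (40 min), Eriksen→Task T7 (36 min) — total 76+27+37+40+36 = 216 min.
Min-entry greedy (repeatedly take the single cheapest remaining cell) gives 262 min, worse by 46.
Next-best assignment: Mendoza→Task T5, Costa→Task T7, Lindqvist→Task T2, Huang→Task T3, Eriksen→Task T1 = 231 min.
Swapping Mendoza↔Lindqvist (Mendoza→Task T2 32 min, Lindqvist→Task T5 112 min) adds 31.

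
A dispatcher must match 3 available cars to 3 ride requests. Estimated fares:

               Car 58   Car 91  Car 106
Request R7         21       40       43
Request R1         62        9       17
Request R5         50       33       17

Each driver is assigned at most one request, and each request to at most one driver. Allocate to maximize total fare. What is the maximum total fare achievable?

Max total: $138

Treat this as an assignment problem: match each driver to one request.
Optimal: Car 58→Request R1 ($62), Car 91→Request R5 ($33), Car 106→Request R7 ($43) — total 62+33+43 = $138.
Row-greedy (each driver in turn takes its best remaining request) gives $119, worse by 19.
Next-best assignment: Car 58→Request R1, Car 91→Request R7, Car 106→Request R5 = $119.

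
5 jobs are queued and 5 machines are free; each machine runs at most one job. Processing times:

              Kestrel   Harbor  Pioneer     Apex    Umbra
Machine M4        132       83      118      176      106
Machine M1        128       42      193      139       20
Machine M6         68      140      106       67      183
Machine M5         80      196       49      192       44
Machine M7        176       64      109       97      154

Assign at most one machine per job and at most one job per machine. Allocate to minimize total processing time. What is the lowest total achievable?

Optimal: Kestrel→Machine M6 (68 min), Harbor→Machine M4 (83 min), Pioneer→Machine M5 (49 min), Apex→Machine M7 (97 min), Umbra→Machine M1 (20 min) — total 68+83+49+97+20 = 317 min.
Next-best assignment: Kestrel→Machine M4, Harbor→Machine M7, Pioneer→Machine M5, Apex→Machine M6, Umbra→Machine M1 = 332 min.
Checked against all permutations: 317 min is optimal.

Min total: 317 min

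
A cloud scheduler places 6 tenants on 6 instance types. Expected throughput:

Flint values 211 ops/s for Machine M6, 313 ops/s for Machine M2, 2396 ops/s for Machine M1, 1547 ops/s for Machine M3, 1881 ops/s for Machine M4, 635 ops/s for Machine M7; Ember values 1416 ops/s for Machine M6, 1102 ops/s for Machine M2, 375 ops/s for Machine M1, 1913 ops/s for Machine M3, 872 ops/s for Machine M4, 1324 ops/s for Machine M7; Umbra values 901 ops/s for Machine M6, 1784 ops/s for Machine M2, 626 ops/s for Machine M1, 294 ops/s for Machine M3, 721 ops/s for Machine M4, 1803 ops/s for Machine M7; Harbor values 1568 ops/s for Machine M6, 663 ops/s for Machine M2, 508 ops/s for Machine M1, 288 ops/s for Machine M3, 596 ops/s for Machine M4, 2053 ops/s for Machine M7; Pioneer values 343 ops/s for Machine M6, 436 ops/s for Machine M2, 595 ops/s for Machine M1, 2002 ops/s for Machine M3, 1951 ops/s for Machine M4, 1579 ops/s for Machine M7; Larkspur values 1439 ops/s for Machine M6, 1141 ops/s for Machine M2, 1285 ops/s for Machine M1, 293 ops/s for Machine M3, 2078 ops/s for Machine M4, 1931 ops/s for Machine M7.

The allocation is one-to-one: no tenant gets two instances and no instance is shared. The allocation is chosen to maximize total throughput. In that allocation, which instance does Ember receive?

Ember receives Machine M6.

Treat this as an assignment problem: match each tenant to one instance.
Optimal: Flint→Machine M1 (2396 ops/s), Ember→Machine M6 (1416 ops/s), Umbra→Machine M2 (1784 ops/s), Harbor→Machine M7 (2053 ops/s), Pioneer→Machine M3 (2002 ops/s), Larkspur→Machine M4 (2078 ops/s) — total 2396+1416+1784+2053+2002+2078 = 11729 ops/s.
Column-greedy (each instance in turn goes to its best remaining tenant) gives 11152 ops/s, worse by 577.
Ember's own top instance is Machine M3 (1913 ops/s), but forcing Ember→Machine M3 and reassigning the rest optimally gives only 11543 ops/s — worse by 186.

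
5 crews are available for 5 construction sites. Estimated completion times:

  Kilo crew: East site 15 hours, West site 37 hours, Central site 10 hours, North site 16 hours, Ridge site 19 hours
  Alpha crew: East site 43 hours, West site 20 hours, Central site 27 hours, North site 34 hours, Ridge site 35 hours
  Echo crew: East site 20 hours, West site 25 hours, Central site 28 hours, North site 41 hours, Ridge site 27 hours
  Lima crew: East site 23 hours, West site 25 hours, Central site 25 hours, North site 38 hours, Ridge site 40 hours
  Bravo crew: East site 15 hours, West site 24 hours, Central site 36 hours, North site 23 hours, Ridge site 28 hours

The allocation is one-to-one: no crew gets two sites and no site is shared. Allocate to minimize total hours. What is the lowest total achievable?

Minimum total: 103 hours

Optimal: Kilo crew→Central site (10 hours), Alpha crew→West site (20 hours), Echo crew→Ridge site (27 hours), Lima crew→East site (23 hours), Bravo crew→North site (23 hours) — total 10+20+27+23+23 = 103 hours.
Column-greedy (each site in turn goes to its cheapest remaining crew) gives 110 hours, worse by 7.
Swapping Bravo crew↔Kilo crew (Bravo crew→Central site 36 hours, Kilo crew→North site 16 hours) adds 19.
Checked against all permutations: 103 hours is optimal.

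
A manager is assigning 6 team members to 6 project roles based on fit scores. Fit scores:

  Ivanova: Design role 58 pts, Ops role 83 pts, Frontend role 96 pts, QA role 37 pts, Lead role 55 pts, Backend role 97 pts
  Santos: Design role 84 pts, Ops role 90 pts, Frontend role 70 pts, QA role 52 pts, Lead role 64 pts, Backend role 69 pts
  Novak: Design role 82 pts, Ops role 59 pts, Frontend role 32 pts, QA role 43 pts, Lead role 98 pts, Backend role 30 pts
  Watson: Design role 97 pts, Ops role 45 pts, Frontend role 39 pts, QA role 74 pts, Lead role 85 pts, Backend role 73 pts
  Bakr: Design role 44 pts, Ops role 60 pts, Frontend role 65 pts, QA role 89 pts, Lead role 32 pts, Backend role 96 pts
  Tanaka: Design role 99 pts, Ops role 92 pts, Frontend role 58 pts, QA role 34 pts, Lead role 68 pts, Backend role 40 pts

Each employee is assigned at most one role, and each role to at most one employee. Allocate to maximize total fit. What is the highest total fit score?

Optimal: Ivanova→Frontend role (96 pts), Santos→Ops role (90 pts), Novak→Lead role (98 pts), Watson→QA role (74 pts), Bakr→Backend role (96 pts), Tanaka→Design role (99 pts) — total 96+90+98+74+96+99 = 553 pts.
Row-greedy (each employee in turn takes its best remaining role) gives 529 pts, worse by 24.
Next-best assignment: Ivanova→Frontend role, Santos→Ops role, Novak→Lead role, Watson→Backend role, Bakr→QA role, Tanaka→Design role = 545 pts.
No other one-to-one assignment exceeds 553 pts.

Maximum total: 553 pts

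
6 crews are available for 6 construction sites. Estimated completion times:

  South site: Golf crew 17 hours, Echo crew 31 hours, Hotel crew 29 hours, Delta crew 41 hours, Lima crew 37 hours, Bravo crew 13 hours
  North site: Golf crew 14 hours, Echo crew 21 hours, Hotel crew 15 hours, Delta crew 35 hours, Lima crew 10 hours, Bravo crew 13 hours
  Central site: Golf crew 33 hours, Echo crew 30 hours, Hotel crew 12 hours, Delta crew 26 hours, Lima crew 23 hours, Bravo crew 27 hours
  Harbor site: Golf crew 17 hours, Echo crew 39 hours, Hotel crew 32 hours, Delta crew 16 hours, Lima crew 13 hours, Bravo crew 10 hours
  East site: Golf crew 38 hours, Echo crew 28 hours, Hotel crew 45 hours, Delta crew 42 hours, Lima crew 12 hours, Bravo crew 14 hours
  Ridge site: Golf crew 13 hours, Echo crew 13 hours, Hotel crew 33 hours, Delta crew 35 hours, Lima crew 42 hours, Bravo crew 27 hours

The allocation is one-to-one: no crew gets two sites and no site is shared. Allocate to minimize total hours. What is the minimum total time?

Minimum total: 80 hours

Optimal: Golf crew→North site (14 hours), Echo crew→Ridge site (13 hours), Hotel crew→Central site (12 hours), Delta crew→Harbor site (16 hours), Lima crew→East site (12 hours), Bravo crew→South site (13 hours) — total 14+13+12+16+12+13 = 80 hours.
Row-greedy (each crew in turn takes its cheapest remaining site) gives 87 hours, worse by 7.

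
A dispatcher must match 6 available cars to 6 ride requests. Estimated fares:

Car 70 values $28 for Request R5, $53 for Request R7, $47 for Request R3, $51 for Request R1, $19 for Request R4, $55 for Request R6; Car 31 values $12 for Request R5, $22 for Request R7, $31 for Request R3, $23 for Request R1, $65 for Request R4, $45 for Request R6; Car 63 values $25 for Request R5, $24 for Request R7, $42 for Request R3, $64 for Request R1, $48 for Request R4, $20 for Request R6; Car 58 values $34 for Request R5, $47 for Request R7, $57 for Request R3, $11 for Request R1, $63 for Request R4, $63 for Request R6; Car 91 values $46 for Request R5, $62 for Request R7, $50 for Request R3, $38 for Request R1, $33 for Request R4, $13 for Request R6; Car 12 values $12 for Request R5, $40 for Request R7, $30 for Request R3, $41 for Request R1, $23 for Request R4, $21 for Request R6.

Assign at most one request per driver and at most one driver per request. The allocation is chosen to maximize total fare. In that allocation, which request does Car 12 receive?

Car 12 receives Request R7.

This is a one-to-one assignment (maximum-weight bipartite matching).
Optimal: Car 70→Request R6 ($55), Car 31→Request R4 ($65), Car 63→Request R1 ($64), Car 58→Request R3 ($57), Car 91→Request R5 ($46), Car 12→Request R7 ($40) — total 55+65+64+57+46+40 = $327.
Row-greedy (each driver in turn takes its best remaining request) gives $315, worse by 12.
Next-best assignment: Car 70→Request R3, Car 31→Request R4, Car 63→Request R1, Car 58→Request R6, Car 91→Request R5, Car 12→Request R7 = $325.
Swapping Car 63↔Car 70 (Car 63→Request R6 $20, Car 70→Request R1 $51) loses 48.
No other one-to-one assignment exceeds $327.
Car 12's own top request is Request R1 ($41), but forcing Car 12→Request R1 and reassigning the rest optimally gives only $310 — worse by 17.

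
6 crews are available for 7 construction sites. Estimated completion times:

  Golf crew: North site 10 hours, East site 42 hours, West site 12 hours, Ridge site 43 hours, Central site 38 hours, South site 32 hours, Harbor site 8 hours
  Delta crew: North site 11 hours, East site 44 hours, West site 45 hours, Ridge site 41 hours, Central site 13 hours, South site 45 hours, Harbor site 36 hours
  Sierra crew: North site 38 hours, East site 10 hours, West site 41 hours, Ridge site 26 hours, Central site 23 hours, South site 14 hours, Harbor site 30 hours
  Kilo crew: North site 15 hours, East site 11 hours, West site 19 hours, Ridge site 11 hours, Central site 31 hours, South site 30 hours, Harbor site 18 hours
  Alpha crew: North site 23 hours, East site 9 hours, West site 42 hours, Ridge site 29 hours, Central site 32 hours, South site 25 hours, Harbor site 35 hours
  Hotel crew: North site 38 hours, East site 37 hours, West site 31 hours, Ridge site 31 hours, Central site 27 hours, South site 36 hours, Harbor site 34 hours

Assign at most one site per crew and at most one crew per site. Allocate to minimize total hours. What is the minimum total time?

This is the linear assignment problem.
Optimal: Golf crew→Harbor site (8 hours), Delta crew→North site (11 hours), Sierra crew→South site (14 hours), Kilo crew→Ridge site (11 hours), Alpha crew→East site (9 hours), Hotel crew→Central site (27 hours) — total 8+11+14+11+9+27 = 80 hours.
Row-greedy (each crew in turn takes its cheapest remaining site) gives 92 hours, worse by 12.
Next-best assignment: Golf crew→West site, Delta crew→North site, Sierra crew→South site, Kilo crew→Ridge site, Alpha crew→East site, Hotel crew→Central site = 84 hours.
Every other assignment is strictly worse.

Min total: 80 hours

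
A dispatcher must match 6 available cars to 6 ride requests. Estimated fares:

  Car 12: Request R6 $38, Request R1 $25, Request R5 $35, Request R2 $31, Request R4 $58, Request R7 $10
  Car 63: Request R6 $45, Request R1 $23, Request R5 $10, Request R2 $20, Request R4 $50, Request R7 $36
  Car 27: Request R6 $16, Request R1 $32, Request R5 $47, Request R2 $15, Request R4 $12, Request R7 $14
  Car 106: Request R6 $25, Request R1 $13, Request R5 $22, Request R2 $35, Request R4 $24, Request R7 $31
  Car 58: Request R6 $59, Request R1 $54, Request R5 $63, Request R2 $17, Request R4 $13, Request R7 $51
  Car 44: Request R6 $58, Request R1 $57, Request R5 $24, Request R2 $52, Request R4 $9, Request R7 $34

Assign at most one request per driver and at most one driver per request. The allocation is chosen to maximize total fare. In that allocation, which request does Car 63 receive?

Optimal: Car 12→Request R4 ($58), Car 63→Request R6 ($45), Car 27→Request R5 ($47), Car 106→Request R2 ($35), Car 58→Request R7 ($51), Car 44→Request R1 ($57) — total 58+45+47+35+51+57 = $293.
Max-entry greedy (repeatedly take the single best remaining cell) gives $282, worse by 11.
Next-best assignment: Car 12→Request R4, Car 63→Request R7, Car 27→Request R5, Car 106→Request R2, Car 58→Request R6, Car 44→Request R1 = $292.
Swapping Car 12↔Car 63 (Car 12→Request R6 $38, Car 63→Request R4 $50) loses 15.
Car 63's own top request is Request R4 ($50), but forcing Car 63→Request R4 and reassigning the rest optimally gives only $278 — worse by 15.

Car 63 receives Request R6.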